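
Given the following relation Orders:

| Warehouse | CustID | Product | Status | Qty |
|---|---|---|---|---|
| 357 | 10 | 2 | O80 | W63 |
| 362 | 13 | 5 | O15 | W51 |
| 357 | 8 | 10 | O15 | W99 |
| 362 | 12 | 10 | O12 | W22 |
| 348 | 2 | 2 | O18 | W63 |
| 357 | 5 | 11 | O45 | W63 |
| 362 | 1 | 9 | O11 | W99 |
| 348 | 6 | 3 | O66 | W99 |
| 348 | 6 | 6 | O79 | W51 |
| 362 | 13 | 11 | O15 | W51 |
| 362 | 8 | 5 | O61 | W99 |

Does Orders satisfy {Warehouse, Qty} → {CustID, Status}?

(Warehouse=357, Qty=W63): 2 rows → {CustID,Status} takes values {(10, O80), (5, O45)} — violation
(Warehouse=362, Qty=W51): 2 rows → {CustID,Status} = (13, O15), (13, O15) ✓
(Warehouse=357, Qty=W99): 1 row → {CustID,Status} = (8, O15) ✓
(Warehouse=362, Qty=W22): 1 row → {CustID,Status} = (12, O12) ✓
(Warehouse=348, Qty=W63): 1 row → {CustID,Status} = (2, O18) ✓
(Warehouse=362, Qty=W99): 2 rows → {CustID,Status} takes values {(1, O11), (8, O61)} — violation
(Warehouse=348, Qty=W99): 1 row → {CustID,Status} = (6, O66) ✓
(Warehouse=348, Qty=W51): 1 row → {CustID,Status} = (6, O79) ✓
Two rows agree on {Warehouse, Qty} but differ on {CustID, Status}, so {Warehouse, Qty} → {CustID, Status} does not hold.

No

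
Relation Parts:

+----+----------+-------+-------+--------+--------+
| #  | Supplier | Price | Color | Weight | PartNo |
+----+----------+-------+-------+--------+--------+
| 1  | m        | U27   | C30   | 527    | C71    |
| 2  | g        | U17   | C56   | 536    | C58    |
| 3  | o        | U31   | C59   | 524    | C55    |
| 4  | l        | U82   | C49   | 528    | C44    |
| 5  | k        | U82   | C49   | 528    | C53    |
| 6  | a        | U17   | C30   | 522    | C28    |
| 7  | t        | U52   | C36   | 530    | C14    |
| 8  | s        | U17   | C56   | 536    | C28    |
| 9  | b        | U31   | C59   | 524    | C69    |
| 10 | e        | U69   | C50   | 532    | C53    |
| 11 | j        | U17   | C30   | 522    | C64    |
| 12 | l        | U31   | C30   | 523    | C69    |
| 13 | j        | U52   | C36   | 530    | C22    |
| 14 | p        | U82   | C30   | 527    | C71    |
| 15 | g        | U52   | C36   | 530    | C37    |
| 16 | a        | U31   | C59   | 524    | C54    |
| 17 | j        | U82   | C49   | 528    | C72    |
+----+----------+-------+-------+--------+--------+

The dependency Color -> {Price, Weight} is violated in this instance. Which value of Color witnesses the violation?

Color=C30: rows 1, 6, 11, 12, 14 → {Price,Weight} takes values {(U27, 527), (U17, 522), (U31, 523), (U82, 527)} — violation
Color=C56: rows 2, 8 → {Price,Weight} = (U17, 536), (U17, 536) ✓
Color=C59: rows 3, 9, 16 → {Price,Weight} = (U31, 524), (U31, 524), (U31, 524) ✓
Color=C49: rows 4, 5, 17 → {Price,Weight} = (U82, 528), (U82, 528), (U82, 528) ✓
Color=C36: rows 7, 13, 15 → {Price,Weight} = (U52, 530), (U52, 530), (U52, 530) ✓
Color=C50: row 10 → {Price,Weight} = (U69, 532) ✓
The only Color value with inconsistent RHS is Color=C30.

C30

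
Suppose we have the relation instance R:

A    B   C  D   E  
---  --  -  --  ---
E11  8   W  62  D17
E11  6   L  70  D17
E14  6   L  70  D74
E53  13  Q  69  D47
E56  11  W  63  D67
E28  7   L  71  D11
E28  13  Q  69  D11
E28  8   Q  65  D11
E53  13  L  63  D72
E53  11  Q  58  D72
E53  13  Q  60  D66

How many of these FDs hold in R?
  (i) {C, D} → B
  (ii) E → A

2

(i) {C, D} → B: every LHS value maps to a single RHS value — holds.
(ii) E → A: every LHS value maps to a single RHS value — holds.
2 of the 2 dependencies hold.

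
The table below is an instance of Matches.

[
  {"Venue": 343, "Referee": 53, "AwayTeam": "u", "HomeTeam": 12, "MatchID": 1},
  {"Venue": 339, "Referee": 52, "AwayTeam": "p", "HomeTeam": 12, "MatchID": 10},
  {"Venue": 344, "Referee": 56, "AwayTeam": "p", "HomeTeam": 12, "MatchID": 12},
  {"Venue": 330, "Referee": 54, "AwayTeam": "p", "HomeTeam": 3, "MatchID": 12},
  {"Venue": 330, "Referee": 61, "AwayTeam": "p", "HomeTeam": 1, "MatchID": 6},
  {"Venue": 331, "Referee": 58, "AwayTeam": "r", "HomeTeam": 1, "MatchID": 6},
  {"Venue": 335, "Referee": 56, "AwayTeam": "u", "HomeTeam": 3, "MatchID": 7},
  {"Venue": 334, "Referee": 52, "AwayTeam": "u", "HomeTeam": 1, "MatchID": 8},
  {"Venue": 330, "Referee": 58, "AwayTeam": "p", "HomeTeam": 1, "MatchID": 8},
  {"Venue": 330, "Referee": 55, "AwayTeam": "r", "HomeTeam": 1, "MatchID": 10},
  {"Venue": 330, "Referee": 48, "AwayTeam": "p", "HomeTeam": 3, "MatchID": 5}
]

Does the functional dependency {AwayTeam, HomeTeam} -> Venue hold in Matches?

No

(AwayTeam=u, HomeTeam=12): 1 row → Venue = 343 ✓
(AwayTeam=p, HomeTeam=12): 2 rows → Venue takes values {339, 344} — violation
(AwayTeam=p, HomeTeam=3): 2 rows → Venue = 330, 330 ✓
(AwayTeam=p, HomeTeam=1): 2 rows → Venue = 330, 330 ✓
(AwayTeam=r, HomeTeam=1): 2 rows → Venue takes values {331, 330} — violation
(AwayTeam=u, HomeTeam=3): 1 row → Venue = 335 ✓
(AwayTeam=u, HomeTeam=1): 1 row → Venue = 334 ✓
Two rows agree on {AwayTeam, HomeTeam} but differ on Venue, so {AwayTeam, HomeTeam} -> Venue does not hold.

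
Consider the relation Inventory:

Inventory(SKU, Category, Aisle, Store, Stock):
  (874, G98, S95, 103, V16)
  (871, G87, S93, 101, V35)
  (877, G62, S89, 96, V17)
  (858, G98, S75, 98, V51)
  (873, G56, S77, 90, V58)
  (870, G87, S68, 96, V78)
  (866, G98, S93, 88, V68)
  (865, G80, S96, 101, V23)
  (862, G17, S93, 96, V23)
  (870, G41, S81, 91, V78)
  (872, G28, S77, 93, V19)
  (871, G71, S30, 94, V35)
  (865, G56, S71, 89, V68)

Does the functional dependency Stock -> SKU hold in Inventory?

Stock=V16: 1 row → SKU = 874 ✓
Stock=V35: 2 rows → SKU = 871, 871 ✓
Stock=V17: 1 row → SKU = 877 ✓
Stock=V51: 1 row → SKU = 858 ✓
Stock=V58: 1 row → SKU = 873 ✓
Stock=V78: 2 rows → SKU = 870, 870 ✓
Stock=V68: 2 rows → SKU takes values {866, 865} — violation
Stock=V23: 2 rows → SKU takes values {865, 862} — violation
Stock=V19: 1 row → SKU = 872 ✓
Two rows agree on Stock but differ on SKU, so Stock -> SKU does not hold.

No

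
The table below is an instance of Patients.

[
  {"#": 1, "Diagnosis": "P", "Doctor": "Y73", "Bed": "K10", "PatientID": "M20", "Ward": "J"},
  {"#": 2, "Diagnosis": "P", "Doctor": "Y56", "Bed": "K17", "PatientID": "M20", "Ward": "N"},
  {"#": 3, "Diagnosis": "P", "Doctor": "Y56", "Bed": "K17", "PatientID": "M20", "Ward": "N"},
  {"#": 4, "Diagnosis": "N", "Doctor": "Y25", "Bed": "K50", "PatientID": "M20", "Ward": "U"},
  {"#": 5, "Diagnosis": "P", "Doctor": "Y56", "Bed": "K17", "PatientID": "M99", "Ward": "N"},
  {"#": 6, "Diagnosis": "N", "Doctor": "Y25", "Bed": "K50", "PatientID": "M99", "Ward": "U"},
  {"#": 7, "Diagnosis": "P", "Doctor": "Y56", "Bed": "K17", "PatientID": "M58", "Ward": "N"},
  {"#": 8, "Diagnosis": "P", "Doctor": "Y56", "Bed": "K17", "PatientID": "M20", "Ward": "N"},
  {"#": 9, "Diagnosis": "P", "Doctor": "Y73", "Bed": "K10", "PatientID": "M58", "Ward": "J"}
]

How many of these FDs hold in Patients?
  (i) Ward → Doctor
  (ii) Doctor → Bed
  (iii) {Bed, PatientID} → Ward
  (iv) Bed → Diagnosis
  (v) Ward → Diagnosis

5

(i) Ward → Doctor: every LHS value maps to a single RHS value — holds.
(ii) Doctor → Bed: every LHS value maps to a single RHS value — holds.
(iii) {Bed, PatientID} → Ward: every LHS value maps to a single RHS value — holds.
(iv) Bed → Diagnosis: every LHS value maps to a single RHS value — holds.
(v) Ward → Diagnosis: every LHS value maps to a single RHS value — holds.
5 of the 5 dependencies hold.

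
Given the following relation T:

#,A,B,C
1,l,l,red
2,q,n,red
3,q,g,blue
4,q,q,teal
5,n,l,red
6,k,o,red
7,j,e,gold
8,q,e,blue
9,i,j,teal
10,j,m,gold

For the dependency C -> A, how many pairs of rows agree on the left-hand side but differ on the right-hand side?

C=red: violating pairs (1,2), (1,5), (1,6), (2,5), (2,6), (5,6) — 6 pairs.
C=blue: all 2 rows agree on A — 0 pairs.
C=teal: violating pairs (4,9) — 1 pair.
C=gold: all 2 rows agree on A — 0 pairs.

7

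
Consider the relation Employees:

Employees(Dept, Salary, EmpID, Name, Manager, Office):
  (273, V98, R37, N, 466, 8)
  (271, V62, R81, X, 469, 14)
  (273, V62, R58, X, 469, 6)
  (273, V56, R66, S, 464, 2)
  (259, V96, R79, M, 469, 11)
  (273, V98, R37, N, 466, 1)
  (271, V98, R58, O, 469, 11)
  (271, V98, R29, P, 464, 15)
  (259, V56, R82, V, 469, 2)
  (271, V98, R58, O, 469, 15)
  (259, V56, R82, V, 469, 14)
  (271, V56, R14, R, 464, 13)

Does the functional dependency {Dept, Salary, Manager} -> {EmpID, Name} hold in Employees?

(Dept=273, Salary=V98, Manager=466): 2 rows → {EmpID,Name} = (R37, N), (R37, N) ✓
(Dept=271, Salary=V62, Manager=469): 1 row → {EmpID,Name} = (R81, X) ✓
(Dept=273, Salary=V62, Manager=469): 1 row → {EmpID,Name} = (R58, X) ✓
(Dept=273, Salary=V56, Manager=464): 1 row → {EmpID,Name} = (R66, S) ✓
(Dept=259, Salary=V96, Manager=469): 1 row → {EmpID,Name} = (R79, M) ✓
(Dept=271, Salary=V98, Manager=469): 2 rows → {EmpID,Name} = (R58, O), (R58, O) ✓
(Dept=271, Salary=V98, Manager=464): 1 row → {EmpID,Name} = (R29, P) ✓
(Dept=259, Salary=V56, Manager=469): 2 rows → {EmpID,Name} = (R82, V), (R82, V) ✓
(Dept=271, Salary=V56, Manager=464): 1 row → {EmpID,Name} = (R14, R) ✓
Every {Dept, Salary, Manager} value is associated with a single {EmpID, Name} value, so {Dept, Salary, Manager} -> {EmpID, Name} holds.

Yes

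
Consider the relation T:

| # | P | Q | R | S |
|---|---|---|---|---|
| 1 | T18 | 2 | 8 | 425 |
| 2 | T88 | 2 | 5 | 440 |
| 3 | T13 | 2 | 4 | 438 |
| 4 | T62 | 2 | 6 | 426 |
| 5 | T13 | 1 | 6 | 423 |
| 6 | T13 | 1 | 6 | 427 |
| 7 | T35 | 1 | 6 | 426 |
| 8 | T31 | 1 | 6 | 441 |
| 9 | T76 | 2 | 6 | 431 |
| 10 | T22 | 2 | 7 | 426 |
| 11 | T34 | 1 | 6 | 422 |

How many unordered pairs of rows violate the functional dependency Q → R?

Q=2: violating pairs (1,2), (1,3), (1,4), (1,9), (1,10), (2,3), (2,4), (2,9), (2,10), (3,4), (3,9), (3,10), (4,10), (9,10) — 14 pairs.
Q=1: all 5 rows agree on R — 0 pairs.

14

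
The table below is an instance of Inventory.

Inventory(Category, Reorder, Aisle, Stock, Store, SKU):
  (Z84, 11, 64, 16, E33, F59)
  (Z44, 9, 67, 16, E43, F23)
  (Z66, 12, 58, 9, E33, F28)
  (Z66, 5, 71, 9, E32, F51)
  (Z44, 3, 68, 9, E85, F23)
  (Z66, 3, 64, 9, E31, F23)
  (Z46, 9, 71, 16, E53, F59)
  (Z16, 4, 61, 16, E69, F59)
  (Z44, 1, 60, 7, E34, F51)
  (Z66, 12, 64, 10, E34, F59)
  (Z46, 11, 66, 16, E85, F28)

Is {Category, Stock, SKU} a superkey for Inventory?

Yes

All 11 rows have distinct {Category, Stock, SKU} values, so {Category, Stock, SKU} → (all attributes) holds and {Category, Stock, SKU} is a superkey.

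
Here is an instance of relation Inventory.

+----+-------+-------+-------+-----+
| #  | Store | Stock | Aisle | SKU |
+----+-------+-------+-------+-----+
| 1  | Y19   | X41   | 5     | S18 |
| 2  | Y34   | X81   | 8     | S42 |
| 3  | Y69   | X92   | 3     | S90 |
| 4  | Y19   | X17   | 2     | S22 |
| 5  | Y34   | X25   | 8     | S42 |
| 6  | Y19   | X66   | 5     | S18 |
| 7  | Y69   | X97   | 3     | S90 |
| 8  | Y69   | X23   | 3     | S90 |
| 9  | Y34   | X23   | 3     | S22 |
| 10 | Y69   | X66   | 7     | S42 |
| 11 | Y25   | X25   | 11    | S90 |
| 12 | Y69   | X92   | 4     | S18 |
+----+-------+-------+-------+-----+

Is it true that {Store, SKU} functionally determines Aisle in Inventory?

(Store=Y19, SKU=S18): rows 1, 6 → Aisle = 5, 5 ✓
(Store=Y34, SKU=S42): rows 2, 5 → Aisle = 8, 8 ✓
(Store=Y69, SKU=S90): rows 3, 7, 8 → Aisle = 3, 3, 3 ✓
(Store=Y19, SKU=S22): row 4 → Aisle = 2 ✓
(Store=Y34, SKU=S22): row 9 → Aisle = 3 ✓
(Store=Y69, SKU=S42): row 10 → Aisle = 7 ✓
(Store=Y25, SKU=S90): row 11 → Aisle = 11 ✓
(Store=Y69, SKU=S18): row 12 → Aisle = 4 ✓
Every {Store, SKU} value is associated with a single Aisle value, so {Store, SKU} → Aisle holds.

Yes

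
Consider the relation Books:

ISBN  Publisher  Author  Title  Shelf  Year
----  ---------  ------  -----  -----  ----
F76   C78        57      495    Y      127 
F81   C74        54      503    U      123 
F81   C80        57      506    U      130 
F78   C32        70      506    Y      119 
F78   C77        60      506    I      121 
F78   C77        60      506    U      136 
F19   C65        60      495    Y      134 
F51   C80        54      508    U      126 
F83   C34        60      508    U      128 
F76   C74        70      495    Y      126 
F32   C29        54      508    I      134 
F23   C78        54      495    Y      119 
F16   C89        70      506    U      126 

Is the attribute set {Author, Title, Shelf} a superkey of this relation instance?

All 13 rows have distinct {Author, Title, Shelf} values, so {Author, Title, Shelf} → (all attributes) holds and {Author, Title, Shelf} is a superkey.

Yes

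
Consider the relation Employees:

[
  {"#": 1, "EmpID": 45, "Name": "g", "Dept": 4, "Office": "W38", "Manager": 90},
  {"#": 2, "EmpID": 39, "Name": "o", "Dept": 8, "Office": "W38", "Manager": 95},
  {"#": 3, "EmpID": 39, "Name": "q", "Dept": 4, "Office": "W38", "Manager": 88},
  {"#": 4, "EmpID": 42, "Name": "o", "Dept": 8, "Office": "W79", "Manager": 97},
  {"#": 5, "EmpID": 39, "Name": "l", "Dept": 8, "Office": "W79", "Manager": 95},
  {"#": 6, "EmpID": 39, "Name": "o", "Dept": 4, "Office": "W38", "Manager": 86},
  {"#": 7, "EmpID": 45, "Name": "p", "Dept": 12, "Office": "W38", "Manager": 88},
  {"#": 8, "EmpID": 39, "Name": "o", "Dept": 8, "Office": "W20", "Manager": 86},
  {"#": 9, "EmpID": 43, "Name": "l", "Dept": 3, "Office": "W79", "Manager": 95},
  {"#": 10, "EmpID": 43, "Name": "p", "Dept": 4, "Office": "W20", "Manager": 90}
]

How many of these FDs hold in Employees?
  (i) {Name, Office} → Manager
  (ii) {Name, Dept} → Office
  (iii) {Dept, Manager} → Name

(i) {Name, Office} → Manager: (Name=o, Office=W38): rows 2, 6 → Manager takes values {95, 86} — violation — fails.
(ii) {Name, Dept} → Office: (Name=o, Dept=8): rows 2, 4, 8 → Office takes values {W38, W79, W20} — violation — fails.
(iii) {Dept, Manager} → Name: (Dept=4, Manager=90): rows 1, 10 → Name takes values {g, p} — violation; (Dept=8, Manager=95): rows 2, 5 → Name takes values {o, l} — violation — fails.
None of the 3 dependencies hold.

0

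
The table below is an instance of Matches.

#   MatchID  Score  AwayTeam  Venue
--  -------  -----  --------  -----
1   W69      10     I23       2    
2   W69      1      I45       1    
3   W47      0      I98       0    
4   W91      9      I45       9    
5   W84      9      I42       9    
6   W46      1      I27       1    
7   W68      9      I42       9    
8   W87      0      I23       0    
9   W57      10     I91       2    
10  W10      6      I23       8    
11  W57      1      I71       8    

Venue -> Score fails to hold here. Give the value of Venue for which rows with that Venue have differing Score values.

8

Venue=2: rows 1, 9 → Score = 10, 10 ✓
Venue=1: rows 2, 6 → Score = 1, 1 ✓
Venue=0: rows 3, 8 → Score = 0, 0 ✓
Venue=9: rows 4, 5, 7 → Score = 9, 9, 9 ✓
Venue=8: rows 10, 11 → Score takes values {6, 1} — violation
The only Venue value with inconsistent Score is Venue=8.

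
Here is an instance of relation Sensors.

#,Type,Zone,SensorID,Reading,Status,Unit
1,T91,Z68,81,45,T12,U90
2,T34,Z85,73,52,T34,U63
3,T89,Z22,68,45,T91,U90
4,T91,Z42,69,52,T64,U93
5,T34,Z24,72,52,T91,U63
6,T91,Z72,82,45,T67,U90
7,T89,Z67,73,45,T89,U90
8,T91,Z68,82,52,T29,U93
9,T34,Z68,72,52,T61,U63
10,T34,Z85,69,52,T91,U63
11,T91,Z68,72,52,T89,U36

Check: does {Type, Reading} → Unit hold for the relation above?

No

(Type=T91, Reading=45): rows 1, 6 → Unit = U90, U90 ✓
(Type=T34, Reading=52): rows 2, 5, 9, 10 → Unit = U63, U63, U63, U63 ✓
(Type=T89, Reading=45): rows 3, 7 → Unit = U90, U90 ✓
(Type=T91, Reading=52): rows 4, 8, 11 → Unit takes values {U93, U36} — violation
Two rows agree on {Type, Reading} but differ on Unit, so {Type, Reading} → Unit does not hold.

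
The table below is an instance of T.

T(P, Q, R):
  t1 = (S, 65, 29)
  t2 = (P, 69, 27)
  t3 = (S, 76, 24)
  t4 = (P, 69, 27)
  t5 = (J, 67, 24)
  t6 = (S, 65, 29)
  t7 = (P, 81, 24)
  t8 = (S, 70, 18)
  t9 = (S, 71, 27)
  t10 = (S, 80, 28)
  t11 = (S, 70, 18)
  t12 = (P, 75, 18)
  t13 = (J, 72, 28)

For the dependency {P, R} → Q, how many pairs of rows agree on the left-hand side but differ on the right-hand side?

0

(P=S, R=29): all 2 rows agree on Q — 0 pairs.
(P=P, R=27): all 2 rows agree on Q — 0 pairs.
(P=S, R=18): all 2 rows agree on Q — 0 pairs.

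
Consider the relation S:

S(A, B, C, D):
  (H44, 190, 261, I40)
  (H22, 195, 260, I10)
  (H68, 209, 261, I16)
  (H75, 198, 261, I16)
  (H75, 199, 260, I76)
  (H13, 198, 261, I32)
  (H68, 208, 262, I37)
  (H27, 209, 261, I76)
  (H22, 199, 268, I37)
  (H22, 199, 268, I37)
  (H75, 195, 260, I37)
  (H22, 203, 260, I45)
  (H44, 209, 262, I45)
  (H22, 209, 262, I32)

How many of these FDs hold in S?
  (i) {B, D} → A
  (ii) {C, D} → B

(i) {B, D} → A: every LHS value maps to a single RHS value — holds.
(ii) {C, D} → B: (C=261, D=I16): 2 rows → B takes values {209, 198} — violation — fails.
1 of the 2 dependencies holds.

1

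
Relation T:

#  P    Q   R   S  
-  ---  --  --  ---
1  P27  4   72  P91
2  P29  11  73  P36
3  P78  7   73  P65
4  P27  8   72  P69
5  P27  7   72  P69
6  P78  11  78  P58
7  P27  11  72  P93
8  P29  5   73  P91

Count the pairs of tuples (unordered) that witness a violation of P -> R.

P=P27: all 4 rows agree on R — 0 pairs.
P=P29: all 2 rows agree on R — 0 pairs.
P=P78: violating pairs (3,6) — 1 pair.

1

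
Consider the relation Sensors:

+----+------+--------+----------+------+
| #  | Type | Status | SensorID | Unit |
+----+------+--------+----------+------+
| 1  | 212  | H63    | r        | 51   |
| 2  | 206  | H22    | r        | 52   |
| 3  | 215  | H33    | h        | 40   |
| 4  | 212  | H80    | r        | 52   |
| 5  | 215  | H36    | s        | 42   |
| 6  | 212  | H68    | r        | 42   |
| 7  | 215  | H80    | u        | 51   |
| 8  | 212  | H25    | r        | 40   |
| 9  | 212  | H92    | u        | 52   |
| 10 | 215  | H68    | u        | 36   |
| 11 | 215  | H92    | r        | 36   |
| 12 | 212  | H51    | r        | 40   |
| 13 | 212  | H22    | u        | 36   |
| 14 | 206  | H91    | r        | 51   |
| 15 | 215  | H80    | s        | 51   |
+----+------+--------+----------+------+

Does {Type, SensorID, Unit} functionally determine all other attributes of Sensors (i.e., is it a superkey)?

Rows 8 and 12 have the same {Type, SensorID, Unit} value (Type=212, SensorID=r, Unit=40) but are distinct tuples, so {Type, SensorID, Unit} does not determine every attribute — not a superkey.

No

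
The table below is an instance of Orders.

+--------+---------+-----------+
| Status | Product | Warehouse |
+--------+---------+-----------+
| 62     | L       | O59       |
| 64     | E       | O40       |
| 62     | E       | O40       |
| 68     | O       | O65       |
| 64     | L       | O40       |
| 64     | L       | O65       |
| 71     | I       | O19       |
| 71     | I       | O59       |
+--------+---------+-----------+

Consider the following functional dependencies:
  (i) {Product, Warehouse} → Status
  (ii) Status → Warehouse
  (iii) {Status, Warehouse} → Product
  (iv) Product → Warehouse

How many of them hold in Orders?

0

(i) {Product, Warehouse} → Status: (Product=E, Warehouse=O40): 2 rows → Status takes values {64, 62} — violation — fails.
(ii) Status → Warehouse: Status=62: 2 rows → Warehouse takes values {O59, O40} — violation; Status=64: 3 rows → Warehouse takes values {O40, O65} — violation; Status=71: 2 rows → Warehouse takes values {O19, O59} — violation — fails.
(iii) {Status, Warehouse} → Product: (Status=64, Warehouse=O40): 2 rows → Product takes values {E, L} — violation — fails.
(iv) Product → Warehouse: Product=L: 3 rows → Warehouse takes values {O59, O40, O65} — violation; Product=I: 2 rows → Warehouse takes values {O19, O59} — violation — fails.
None of the 4 dependencies hold.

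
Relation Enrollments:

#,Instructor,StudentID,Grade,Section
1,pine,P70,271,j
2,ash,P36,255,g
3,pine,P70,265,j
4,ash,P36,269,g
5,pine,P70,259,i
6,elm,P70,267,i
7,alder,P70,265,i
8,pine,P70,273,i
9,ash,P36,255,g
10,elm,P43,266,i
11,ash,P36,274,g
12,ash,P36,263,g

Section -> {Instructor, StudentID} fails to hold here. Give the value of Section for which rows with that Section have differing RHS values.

i

Section=j: rows 1, 3 → {Instructor,StudentID} = (pine, P70), (pine, P70) ✓
Section=g: rows 2, 4, 9, 11, 12 → {Instructor,StudentID} = (ash, P36), (ash, P36), (ash, P36), (ash, P36), (ash, P36) ✓
Section=i: rows 5, 6, 7, 8, 10 → {Instructor,StudentID} takes values {(pine, P70), (elm, P70), (alder, P70), (elm, P43)} — violation
The only Section value with inconsistent RHS is Section=i.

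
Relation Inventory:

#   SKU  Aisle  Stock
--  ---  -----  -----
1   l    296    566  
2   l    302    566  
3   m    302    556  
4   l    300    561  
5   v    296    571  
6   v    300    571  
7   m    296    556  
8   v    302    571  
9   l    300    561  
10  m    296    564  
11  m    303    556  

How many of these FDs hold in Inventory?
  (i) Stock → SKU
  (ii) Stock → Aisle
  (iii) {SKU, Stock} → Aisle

1

(i) Stock → SKU: every LHS value maps to a single RHS value — holds.
(ii) Stock → Aisle: Stock=566: rows 1, 2 → Aisle takes values {296, 302} — violation; Stock=556: rows 3, 7, 11 → Aisle takes values {302, 296, 303} — violation; Stock=571: rows 5, 6, 8 → Aisle takes values {296, 300, 302} — violation — fails.
(iii) {SKU, Stock} → Aisle: (SKU=l, Stock=566): rows 1, 2 → Aisle takes values {296, 302} — violation; (SKU=m, Stock=556): rows 3, 7, 11 → Aisle takes values {302, 296, 303} — violation; (SKU=v, Stock=571): rows 5, 6, 8 → Aisle takes values {296, 300, 302} — violation — fails.
1 of the 3 dependencies holds.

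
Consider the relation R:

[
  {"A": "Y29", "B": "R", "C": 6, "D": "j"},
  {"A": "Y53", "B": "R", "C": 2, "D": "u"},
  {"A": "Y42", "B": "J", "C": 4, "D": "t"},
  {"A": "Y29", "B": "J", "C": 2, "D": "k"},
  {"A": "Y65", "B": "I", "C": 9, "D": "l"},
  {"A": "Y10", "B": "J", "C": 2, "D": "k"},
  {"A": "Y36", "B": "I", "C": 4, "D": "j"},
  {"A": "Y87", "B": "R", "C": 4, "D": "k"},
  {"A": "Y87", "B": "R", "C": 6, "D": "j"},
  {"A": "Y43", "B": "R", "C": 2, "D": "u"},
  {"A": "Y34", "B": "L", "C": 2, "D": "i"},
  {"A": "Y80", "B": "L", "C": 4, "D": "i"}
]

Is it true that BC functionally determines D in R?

Yes

(B=R, C=6): 2 rows → D = j, j ✓
(B=R, C=2): 2 rows → D = u, u ✓
(B=J, C=4): 1 row → D = t ✓
(B=J, C=2): 2 rows → D = k, k ✓
(B=I, C=9): 1 row → D = l ✓
(B=I, C=4): 1 row → D = j ✓
(B=R, C=4): 1 row → D = k ✓
(B=L, C=2): 1 row → D = i ✓
(B=L, C=4): 1 row → D = i ✓
Every BC value is associated with a single D value, so BC -> D holds.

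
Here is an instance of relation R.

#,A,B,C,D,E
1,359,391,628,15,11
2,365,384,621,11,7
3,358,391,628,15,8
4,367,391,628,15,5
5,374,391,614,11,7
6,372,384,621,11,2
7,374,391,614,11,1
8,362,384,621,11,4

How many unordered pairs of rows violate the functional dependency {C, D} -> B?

(C=628, D=15): all 3 rows agree on B — 0 pairs.
(C=621, D=11): all 3 rows agree on B — 0 pairs.
(C=614, D=11): all 2 rows agree on B — 0 pairs.

0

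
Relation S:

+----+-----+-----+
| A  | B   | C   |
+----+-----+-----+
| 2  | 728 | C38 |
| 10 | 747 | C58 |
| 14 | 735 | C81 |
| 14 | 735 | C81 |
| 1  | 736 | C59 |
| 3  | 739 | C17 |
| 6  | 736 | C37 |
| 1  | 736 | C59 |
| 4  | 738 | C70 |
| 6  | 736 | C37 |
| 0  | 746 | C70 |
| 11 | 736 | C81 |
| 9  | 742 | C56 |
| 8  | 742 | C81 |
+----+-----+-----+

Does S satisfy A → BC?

Yes

A=2: 1 row → {B,C} = (728, C38) ✓
A=10: 1 row → {B,C} = (747, C58) ✓
A=14: 2 rows → {B,C} = (735, C81), (735, C81) ✓
A=1: 2 rows → {B,C} = (736, C59), (736, C59) ✓
A=3: 1 row → {B,C} = (739, C17) ✓
A=6: 2 rows → {B,C} = (736, C37), (736, C37) ✓
A=4: 1 row → {B,C} = (738, C70) ✓
A=0: 1 row → {B,C} = (746, C70) ✓
A=11: 1 row → {B,C} = (736, C81) ✓
A=9: 1 row → {B,C} = (742, C56) ✓
A=8: 1 row → {B,C} = (742, C81) ✓
Every A value is associated with a single BC value, so A → BC holds.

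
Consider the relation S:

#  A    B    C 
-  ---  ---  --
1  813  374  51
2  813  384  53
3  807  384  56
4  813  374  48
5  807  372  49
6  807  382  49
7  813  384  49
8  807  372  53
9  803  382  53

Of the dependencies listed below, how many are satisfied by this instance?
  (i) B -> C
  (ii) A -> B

(i) B -> C: B=374: rows 1, 4 → C takes values {51, 48} — violation; B=384: rows 2, 3, 7 → C takes values {53, 56, 49} — violation; B=372: rows 5, 8 → C takes values {49, 53} — violation; B=382: rows 6, 9 → C takes values {49, 53} — violation — fails.
(ii) A -> B: A=813: rows 1, 2, 4, 7 → B takes values {374, 384} — violation; A=807: rows 3, 5, 6, 8 → B takes values {384, 372, 382} — violation — fails.
None of the 2 dependencies hold.

0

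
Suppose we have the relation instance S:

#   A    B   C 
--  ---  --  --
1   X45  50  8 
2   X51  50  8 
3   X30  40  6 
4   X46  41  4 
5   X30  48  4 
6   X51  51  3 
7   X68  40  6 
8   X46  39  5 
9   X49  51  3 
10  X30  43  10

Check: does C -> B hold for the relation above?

No

C=8: rows 1, 2 → B = 50, 50 ✓
C=6: rows 3, 7 → B = 40, 40 ✓
C=4: rows 4, 5 → B takes values {41, 48} — violation
C=3: rows 6, 9 → B = 51, 51 ✓
C=5: row 8 → B = 39 ✓
C=10: row 10 → B = 43 ✓
Two rows agree on C but differ on B, so C -> B does not hold.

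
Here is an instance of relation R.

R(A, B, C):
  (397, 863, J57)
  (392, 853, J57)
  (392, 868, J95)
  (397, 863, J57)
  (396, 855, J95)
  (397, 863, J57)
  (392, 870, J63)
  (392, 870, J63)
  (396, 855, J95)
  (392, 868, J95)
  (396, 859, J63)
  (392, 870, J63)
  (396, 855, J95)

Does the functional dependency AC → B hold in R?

Yes

(A=397, C=J57): 3 rows → B = 863, 863, 863 ✓
(A=392, C=J57): 1 row → B = 853 ✓
(A=392, C=J95): 2 rows → B = 868, 868 ✓
(A=396, C=J95): 3 rows → B = 855, 855, 855 ✓
(A=392, C=J63): 3 rows → B = 870, 870, 870 ✓
(A=396, C=J63): 1 row → B = 859 ✓
Every AC value is associated with a single B value, so AC → B holds.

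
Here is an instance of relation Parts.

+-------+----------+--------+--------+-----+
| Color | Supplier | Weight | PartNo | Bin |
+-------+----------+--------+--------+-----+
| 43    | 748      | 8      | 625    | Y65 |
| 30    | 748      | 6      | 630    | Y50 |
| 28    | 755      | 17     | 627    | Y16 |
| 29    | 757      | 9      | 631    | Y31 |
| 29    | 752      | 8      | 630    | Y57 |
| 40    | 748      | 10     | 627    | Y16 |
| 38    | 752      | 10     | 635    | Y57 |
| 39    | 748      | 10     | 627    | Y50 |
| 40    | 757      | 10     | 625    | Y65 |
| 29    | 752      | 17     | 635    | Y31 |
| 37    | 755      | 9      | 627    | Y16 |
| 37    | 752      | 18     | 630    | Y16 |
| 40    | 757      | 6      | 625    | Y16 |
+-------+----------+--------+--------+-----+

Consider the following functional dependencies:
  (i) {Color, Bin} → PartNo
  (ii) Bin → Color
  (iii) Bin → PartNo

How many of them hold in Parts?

(i) {Color, Bin} → PartNo: (Color=29, Bin=Y31): 2 rows → PartNo takes values {631, 635} — violation; (Color=40, Bin=Y16): 2 rows → PartNo takes values {627, 625} — violation; (Color=37, Bin=Y16): 2 rows → PartNo takes values {627, 630} — violation — fails.
(ii) Bin → Color: Bin=Y65: 2 rows → Color takes values {43, 40} — violation; Bin=Y50: 2 rows → Color takes values {30, 39} — violation; Bin=Y16: 5 rows → Color takes values {28, 40, 37} — violation; Bin=Y57: 2 rows → Color takes values {29, 38} — violation — fails.
(iii) Bin → PartNo: Bin=Y50: 2 rows → PartNo takes values {630, 627} — violation; Bin=Y16: 5 rows → PartNo takes values {627, 630, 625} — violation; Bin=Y31: 2 rows → PartNo takes values {631, 635} — violation; Bin=Y57: 2 rows → PartNo takes values {630, 635} — violation — fails.
None of the 3 dependencies hold.

0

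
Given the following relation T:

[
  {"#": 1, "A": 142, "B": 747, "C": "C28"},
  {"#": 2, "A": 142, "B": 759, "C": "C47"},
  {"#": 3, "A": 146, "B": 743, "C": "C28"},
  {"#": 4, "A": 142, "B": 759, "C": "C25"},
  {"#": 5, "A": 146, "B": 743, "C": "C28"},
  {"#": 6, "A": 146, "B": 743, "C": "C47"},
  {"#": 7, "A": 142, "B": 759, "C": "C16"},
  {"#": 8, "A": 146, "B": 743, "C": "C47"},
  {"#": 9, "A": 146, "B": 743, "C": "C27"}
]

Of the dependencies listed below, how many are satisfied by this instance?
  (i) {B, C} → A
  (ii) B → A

2

(i) {B, C} → A: every LHS value maps to a single RHS value — holds.
(ii) B → A: every LHS value maps to a single RHS value — holds.
2 of the 2 dependencies hold.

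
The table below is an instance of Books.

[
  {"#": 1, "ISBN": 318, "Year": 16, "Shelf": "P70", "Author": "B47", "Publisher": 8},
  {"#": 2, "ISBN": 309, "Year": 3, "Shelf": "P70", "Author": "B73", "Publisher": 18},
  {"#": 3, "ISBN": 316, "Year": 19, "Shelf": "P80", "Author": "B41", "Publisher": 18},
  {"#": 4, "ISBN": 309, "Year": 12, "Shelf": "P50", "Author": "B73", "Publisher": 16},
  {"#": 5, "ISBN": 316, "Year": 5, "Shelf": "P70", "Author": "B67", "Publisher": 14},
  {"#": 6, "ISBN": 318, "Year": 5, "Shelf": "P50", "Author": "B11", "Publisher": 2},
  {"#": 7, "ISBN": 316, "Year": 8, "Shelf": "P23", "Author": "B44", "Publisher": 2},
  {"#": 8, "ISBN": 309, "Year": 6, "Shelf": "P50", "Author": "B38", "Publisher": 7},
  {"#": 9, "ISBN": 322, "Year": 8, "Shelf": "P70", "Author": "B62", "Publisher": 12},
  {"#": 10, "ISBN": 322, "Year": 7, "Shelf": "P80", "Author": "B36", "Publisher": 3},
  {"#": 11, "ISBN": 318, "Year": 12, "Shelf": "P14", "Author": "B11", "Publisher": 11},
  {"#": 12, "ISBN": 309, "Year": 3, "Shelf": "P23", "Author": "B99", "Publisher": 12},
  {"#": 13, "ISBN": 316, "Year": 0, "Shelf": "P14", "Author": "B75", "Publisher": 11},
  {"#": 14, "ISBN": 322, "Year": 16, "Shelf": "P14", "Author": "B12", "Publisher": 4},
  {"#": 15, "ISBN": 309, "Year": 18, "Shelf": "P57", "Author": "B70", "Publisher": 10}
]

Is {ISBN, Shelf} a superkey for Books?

Rows 4 and 8 have the same {ISBN, Shelf} value (ISBN=309, Shelf=P50) but are distinct tuples, so {ISBN, Shelf} does not determine every attribute — not a superkey.

No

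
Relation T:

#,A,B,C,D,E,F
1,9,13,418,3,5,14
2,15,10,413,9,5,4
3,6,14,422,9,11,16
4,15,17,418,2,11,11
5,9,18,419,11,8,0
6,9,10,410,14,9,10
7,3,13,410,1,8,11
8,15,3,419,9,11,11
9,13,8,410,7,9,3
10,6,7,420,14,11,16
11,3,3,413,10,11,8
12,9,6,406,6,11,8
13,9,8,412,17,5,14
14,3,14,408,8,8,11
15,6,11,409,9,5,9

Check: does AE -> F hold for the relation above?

Yes

(A=9, E=5): rows 1, 13 → F = 14, 14 ✓
(A=15, E=5): row 2 → F = 4 ✓
(A=6, E=11): rows 3, 10 → F = 16, 16 ✓
(A=15, E=11): rows 4, 8 → F = 11, 11 ✓
(A=9, E=8): row 5 → F = 0 ✓
(A=9, E=9): row 6 → F = 10 ✓
(A=3, E=8): rows 7, 14 → F = 11, 11 ✓
(A=13, E=9): row 9 → F = 3 ✓
(A=3, E=11): row 11 → F = 8 ✓
(A=9, E=11): row 12 → F = 8 ✓
(A=6, E=5): row 15 → F = 9 ✓
Every AE value is associated with a single F value, so AE -> F holds.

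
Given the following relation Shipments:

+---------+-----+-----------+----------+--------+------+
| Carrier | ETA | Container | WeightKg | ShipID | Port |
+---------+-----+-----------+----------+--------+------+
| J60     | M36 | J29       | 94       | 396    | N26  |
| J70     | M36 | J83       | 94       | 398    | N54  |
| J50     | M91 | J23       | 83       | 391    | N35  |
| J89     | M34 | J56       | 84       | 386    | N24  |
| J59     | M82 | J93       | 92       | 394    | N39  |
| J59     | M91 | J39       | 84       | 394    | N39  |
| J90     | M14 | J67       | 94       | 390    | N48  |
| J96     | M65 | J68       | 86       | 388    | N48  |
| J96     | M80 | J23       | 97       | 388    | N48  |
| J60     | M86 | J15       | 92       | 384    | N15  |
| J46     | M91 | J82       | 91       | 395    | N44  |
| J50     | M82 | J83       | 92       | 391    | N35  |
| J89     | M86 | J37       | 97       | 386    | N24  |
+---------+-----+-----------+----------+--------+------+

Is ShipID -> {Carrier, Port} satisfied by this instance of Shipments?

Yes

ShipID=396: 1 row → {Carrier,Port} = (J60, N26) ✓
ShipID=398: 1 row → {Carrier,Port} = (J70, N54) ✓
ShipID=391: 2 rows → {Carrier,Port} = (J50, N35), (J50, N35) ✓
ShipID=386: 2 rows → {Carrier,Port} = (J89, N24), (J89, N24) ✓
ShipID=394: 2 rows → {Carrier,Port} = (J59, N39), (J59, N39) ✓
ShipID=390: 1 row → {Carrier,Port} = (J90, N48) ✓
ShipID=388: 2 rows → {Carrier,Port} = (J96, N48), (J96, N48) ✓
ShipID=384: 1 row → {Carrier,Port} = (J60, N15) ✓
ShipID=395: 1 row → {Carrier,Port} = (J46, N44) ✓
Every ShipID value is associated with a single {Carrier, Port} value, so ShipID -> {Carrier, Port} holds.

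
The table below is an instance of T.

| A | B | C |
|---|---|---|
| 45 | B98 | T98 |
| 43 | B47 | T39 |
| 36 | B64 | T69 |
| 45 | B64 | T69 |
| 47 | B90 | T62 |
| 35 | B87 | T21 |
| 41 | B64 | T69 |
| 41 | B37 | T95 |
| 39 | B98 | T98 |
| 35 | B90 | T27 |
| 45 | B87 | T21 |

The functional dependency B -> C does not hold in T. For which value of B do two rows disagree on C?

B90

B=B98: 2 rows → C = T98, T98 ✓
B=B47: 1 row → C = T39 ✓
B=B64: 3 rows → C = T69, T69, T69 ✓
B=B90: 2 rows → C takes values {T62, T27} — violation
B=B87: 2 rows → C = T21, T21 ✓
B=B37: 1 row → C = T95 ✓
The only B value with inconsistent C is B=B90.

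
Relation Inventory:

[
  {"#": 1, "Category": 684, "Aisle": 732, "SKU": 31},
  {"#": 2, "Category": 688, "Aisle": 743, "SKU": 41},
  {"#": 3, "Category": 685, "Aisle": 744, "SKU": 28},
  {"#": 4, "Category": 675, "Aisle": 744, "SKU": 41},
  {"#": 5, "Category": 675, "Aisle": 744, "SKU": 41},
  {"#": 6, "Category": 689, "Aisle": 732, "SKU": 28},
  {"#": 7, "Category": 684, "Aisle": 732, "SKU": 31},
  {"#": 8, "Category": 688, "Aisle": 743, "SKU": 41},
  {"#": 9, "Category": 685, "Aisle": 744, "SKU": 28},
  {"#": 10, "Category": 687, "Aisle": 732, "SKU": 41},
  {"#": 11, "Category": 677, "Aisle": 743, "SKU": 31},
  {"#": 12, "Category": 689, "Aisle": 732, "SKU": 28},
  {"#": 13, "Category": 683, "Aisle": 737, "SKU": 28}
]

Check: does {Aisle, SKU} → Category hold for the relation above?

(Aisle=732, SKU=31): rows 1, 7 → Category = 684, 684 ✓
(Aisle=743, SKU=41): rows 2, 8 → Category = 688, 688 ✓
(Aisle=744, SKU=28): rows 3, 9 → Category = 685, 685 ✓
(Aisle=744, SKU=41): rows 4, 5 → Category = 675, 675 ✓
(Aisle=732, SKU=28): rows 6, 12 → Category = 689, 689 ✓
(Aisle=732, SKU=41): row 10 → Category = 687 ✓
(Aisle=743, SKU=31): row 11 → Category = 677 ✓
(Aisle=737, SKU=28): row 13 → Category = 683 ✓
Every {Aisle, SKU} value is associated with a single Category value, so {Aisle, SKU} → Category holds.

Yes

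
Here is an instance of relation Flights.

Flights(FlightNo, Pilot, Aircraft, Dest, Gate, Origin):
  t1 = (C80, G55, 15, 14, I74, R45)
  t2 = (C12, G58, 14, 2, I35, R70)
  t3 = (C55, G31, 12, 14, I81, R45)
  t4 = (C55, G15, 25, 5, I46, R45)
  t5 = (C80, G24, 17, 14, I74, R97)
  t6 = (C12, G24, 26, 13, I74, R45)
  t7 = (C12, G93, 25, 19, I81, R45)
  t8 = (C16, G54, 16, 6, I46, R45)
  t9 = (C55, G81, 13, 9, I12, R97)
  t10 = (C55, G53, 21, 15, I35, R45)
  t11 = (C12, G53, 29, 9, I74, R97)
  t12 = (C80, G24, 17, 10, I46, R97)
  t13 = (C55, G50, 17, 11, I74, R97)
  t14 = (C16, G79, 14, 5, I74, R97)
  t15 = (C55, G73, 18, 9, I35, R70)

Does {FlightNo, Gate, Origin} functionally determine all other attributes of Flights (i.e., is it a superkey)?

Yes

All 15 rows have distinct {FlightNo, Gate, Origin} values, so {FlightNo, Gate, Origin} → (all attributes) holds and {FlightNo, Gate, Origin} is a superkey.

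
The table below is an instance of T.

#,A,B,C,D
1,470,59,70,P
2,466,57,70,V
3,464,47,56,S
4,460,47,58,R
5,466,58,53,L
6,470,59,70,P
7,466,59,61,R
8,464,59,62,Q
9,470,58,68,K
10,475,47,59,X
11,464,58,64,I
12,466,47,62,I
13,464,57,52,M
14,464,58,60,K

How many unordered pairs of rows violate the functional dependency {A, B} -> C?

(A=470, B=59): all 2 rows agree on C — 0 pairs.
(A=464, B=58): violating pairs (11,14) — 1 pair.

1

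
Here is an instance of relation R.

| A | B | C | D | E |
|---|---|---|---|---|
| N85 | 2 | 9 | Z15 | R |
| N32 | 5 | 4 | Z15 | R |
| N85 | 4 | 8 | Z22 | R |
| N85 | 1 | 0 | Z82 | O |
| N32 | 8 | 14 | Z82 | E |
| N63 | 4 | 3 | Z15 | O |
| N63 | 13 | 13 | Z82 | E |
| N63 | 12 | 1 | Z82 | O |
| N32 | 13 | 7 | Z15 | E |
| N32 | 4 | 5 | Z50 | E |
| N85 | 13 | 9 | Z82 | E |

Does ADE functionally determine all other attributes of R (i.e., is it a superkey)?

Yes

All 11 rows have distinct ADE values, so ADE → (all attributes) holds and ADE is a superkey.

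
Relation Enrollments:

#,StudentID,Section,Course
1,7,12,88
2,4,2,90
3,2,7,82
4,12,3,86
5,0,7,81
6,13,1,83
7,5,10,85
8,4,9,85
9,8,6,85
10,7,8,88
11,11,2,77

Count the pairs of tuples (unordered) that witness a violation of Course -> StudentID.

Course=88: all 2 rows agree on StudentID — 0 pairs.
Course=85: violating pairs (7,8), (7,9), (8,9) — 3 pairs.

3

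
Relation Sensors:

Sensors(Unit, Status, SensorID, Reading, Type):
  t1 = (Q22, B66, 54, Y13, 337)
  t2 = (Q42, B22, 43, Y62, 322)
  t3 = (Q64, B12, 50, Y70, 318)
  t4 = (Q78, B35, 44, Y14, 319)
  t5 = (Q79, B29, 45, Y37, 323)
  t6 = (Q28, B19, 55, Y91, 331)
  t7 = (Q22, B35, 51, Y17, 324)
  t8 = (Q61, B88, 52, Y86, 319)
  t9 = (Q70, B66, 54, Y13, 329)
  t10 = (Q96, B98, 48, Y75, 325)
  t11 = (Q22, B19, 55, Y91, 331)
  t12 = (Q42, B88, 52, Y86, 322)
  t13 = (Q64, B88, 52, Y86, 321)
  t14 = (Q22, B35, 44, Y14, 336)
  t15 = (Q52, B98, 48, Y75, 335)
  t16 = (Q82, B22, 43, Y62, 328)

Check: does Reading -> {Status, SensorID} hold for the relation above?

Yes

Reading=Y13: rows 1, 9 → {Status,SensorID} = (B66, 54), (B66, 54) ✓
Reading=Y62: rows 2, 16 → {Status,SensorID} = (B22, 43), (B22, 43) ✓
Reading=Y70: row 3 → {Status,SensorID} = (B12, 50) ✓
Reading=Y14: rows 4, 14 → {Status,SensorID} = (B35, 44), (B35, 44) ✓
Reading=Y37: row 5 → {Status,SensorID} = (B29, 45) ✓
Reading=Y91: rows 6, 11 → {Status,SensorID} = (B19, 55), (B19, 55) ✓
Reading=Y17: row 7 → {Status,SensorID} = (B35, 51) ✓
Reading=Y86: rows 8, 12, 13 → {Status,SensorID} = (B88, 52), (B88, 52), (B88, 52) ✓
Reading=Y75: rows 10, 15 → {Status,SensorID} = (B98, 48), (B98, 48) ✓
Every Reading value is associated with a single {Status, SensorID} value, so Reading -> {Status, SensorID} holds.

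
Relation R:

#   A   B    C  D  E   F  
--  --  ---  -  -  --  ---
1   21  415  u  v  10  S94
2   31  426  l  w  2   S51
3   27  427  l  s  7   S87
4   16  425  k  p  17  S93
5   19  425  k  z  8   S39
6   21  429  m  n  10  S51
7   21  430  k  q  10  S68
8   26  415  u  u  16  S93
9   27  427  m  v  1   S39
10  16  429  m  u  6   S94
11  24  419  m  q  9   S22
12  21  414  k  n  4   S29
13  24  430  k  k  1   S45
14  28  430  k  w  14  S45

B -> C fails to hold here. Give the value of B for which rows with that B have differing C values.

B=415: rows 1, 8 → C = u, u ✓
B=426: row 2 → C = l ✓
B=427: rows 3, 9 → C takes values {l, m} — violation
B=425: rows 4, 5 → C = k, k ✓
B=429: rows 6, 10 → C = m, m ✓
B=430: rows 7, 13, 14 → C = k, k, k ✓
B=419: row 11 → C = m ✓
B=414: row 12 → C = k ✓
The only B value with inconsistent C is B=427.

427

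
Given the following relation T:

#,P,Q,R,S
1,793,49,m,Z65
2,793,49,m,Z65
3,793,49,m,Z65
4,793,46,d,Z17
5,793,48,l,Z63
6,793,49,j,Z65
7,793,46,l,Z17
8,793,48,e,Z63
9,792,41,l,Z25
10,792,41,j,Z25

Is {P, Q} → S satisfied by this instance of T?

Yes

(P=793, Q=49): rows 1, 2, 3, 6 → S = Z65, Z65, Z65, Z65 ✓
(P=793, Q=46): rows 4, 7 → S = Z17, Z17 ✓
(P=793, Q=48): rows 5, 8 → S = Z63, Z63 ✓
(P=792, Q=41): rows 9, 10 → S = Z25, Z25 ✓
Every {P, Q} value is associated with a single S value, so {P, Q} → S holds.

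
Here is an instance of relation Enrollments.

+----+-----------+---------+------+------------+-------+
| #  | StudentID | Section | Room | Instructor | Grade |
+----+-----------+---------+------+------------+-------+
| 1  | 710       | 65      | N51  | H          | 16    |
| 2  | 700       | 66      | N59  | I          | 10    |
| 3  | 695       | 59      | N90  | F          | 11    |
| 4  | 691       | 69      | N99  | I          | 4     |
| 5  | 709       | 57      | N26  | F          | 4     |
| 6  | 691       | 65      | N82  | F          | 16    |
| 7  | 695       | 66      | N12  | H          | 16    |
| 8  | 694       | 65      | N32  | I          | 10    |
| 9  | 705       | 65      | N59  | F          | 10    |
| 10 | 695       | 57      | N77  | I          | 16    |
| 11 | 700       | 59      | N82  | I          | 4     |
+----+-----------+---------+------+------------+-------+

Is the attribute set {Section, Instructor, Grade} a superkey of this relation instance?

All 11 rows have distinct {Section, Instructor, Grade} values, so {Section, Instructor, Grade} → (all attributes) holds and {Section, Instructor, Grade} is a superkey.

Yes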